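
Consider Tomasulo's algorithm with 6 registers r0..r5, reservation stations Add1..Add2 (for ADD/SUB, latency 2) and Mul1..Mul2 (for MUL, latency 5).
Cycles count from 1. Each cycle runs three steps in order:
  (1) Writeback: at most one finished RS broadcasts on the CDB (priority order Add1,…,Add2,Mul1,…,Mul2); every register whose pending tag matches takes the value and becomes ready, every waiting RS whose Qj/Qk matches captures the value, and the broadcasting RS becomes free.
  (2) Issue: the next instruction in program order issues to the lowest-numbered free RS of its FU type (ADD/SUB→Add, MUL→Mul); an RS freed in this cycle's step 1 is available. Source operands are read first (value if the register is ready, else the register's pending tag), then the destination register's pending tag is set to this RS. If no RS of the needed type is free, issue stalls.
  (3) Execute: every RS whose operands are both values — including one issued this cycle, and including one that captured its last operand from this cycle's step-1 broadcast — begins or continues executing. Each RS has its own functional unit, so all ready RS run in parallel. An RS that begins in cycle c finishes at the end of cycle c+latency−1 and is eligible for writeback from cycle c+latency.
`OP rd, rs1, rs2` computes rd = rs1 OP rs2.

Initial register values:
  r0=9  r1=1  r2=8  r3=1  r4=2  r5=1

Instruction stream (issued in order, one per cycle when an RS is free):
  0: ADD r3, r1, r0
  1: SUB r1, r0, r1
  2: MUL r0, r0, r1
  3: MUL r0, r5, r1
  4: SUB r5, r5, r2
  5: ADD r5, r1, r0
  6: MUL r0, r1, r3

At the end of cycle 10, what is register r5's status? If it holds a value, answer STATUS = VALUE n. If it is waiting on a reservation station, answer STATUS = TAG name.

c1: issue ADD r3<-Add1 | r0:9,r1:1,r2:8,r3:Add1,r4:2,r5:1
c2: issue SUB r1<-Add2 | r0:9,r1:Add2,r2:8,r3:Add1,r4:2,r5:1
c3: CDB Add1=10; issue MUL r0<-Mul1 | r0:Mul1,r1:Add2,r2:8,r3:10,r4:2,r5:1
c4: CDB Add2=8; issue MUL r0<-Mul2 | r0:Mul2,r1:8,r2:8,r3:10,r4:2,r5:1
c5: issue SUB r5<-Add1 | r0:Mul2,r1:8,r2:8,r3:10,r4:2,r5:Add1
c6: issue ADD r5<-Add2 | r0:Mul2,r1:8,r2:8,r3:10,r4:2,r5:Add2
c7: CDB Add1=-7; stall | r0:Mul2,r1:8,r2:8,r3:10,r4:2,r5:Add2
c8: stall | r0:Mul2,r1:8,r2:8,r3:10,r4:2,r5:Add2
c9: CDB Mul1=72; issue MUL r0<-Mul1 | r0:Mul1,r1:8,r2:8,r3:10,r4:2,r5:Add2
c10: CDB Mul2=8 | r0:Mul1,r1:8,r2:8,r3:10,r4:2,r5:Add2

STATUS = TAG Add2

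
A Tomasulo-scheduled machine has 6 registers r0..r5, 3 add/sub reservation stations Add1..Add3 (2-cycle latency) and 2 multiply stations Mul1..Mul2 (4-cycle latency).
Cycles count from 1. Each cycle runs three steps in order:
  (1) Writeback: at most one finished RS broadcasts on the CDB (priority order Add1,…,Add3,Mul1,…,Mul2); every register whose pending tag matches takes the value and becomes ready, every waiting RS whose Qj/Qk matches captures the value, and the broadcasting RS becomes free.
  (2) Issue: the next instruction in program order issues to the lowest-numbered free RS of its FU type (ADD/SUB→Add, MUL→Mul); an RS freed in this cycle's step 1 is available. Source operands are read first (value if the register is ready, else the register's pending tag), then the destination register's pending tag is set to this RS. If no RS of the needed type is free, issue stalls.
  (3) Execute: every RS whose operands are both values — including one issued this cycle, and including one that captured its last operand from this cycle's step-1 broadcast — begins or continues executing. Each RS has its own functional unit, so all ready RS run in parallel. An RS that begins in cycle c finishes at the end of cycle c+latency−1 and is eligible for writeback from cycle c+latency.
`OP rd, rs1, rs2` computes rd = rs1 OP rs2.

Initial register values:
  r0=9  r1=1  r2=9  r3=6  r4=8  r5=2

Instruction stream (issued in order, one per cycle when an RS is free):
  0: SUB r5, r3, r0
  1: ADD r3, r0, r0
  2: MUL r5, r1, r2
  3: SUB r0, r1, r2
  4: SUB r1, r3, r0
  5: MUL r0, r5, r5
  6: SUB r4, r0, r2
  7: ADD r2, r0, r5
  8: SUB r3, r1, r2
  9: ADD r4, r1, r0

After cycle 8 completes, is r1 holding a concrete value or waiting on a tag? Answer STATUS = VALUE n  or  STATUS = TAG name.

STATUS = VALUE 26

cycle 1: issue SUB r5<-Add1 // r0:9,r1:1,r2:9,r3:6,r4:8,r5:Add1
cycle 2: issue ADD r3<-Add2 // r0:9,r1:1,r2:9,r3:Add2,r4:8,r5:Add1
cycle 3: CDB Add1=-3; issue MUL r5<-Mul1 // r0:9,r1:1,r2:9,r3:Add2,r4:8,r5:Mul1
cycle 4: CDB Add2=18; issue SUB r0<-Add1 // r0:Add1,r1:1,r2:9,r3:18,r4:8,r5:Mul1
cycle 5: issue SUB r1<-Add2 // r0:Add1,r1:Add2,r2:9,r3:18,r4:8,r5:Mul1
cycle 6: CDB Add1=-8; issue MUL r0<-Mul2 // r0:Mul2,r1:Add2,r2:9,r3:18,r4:8,r5:Mul1
cycle 7: CDB Mul1=9; issue SUB r4<-Add1 // r0:Mul2,r1:Add2,r2:9,r3:18,r4:Add1,r5:9
cycle 8: CDB Add2=26; issue ADD r2<-Add2 // r0:Mul2,r1:26,r2:Add2,r3:18,r4:Add1,r5:9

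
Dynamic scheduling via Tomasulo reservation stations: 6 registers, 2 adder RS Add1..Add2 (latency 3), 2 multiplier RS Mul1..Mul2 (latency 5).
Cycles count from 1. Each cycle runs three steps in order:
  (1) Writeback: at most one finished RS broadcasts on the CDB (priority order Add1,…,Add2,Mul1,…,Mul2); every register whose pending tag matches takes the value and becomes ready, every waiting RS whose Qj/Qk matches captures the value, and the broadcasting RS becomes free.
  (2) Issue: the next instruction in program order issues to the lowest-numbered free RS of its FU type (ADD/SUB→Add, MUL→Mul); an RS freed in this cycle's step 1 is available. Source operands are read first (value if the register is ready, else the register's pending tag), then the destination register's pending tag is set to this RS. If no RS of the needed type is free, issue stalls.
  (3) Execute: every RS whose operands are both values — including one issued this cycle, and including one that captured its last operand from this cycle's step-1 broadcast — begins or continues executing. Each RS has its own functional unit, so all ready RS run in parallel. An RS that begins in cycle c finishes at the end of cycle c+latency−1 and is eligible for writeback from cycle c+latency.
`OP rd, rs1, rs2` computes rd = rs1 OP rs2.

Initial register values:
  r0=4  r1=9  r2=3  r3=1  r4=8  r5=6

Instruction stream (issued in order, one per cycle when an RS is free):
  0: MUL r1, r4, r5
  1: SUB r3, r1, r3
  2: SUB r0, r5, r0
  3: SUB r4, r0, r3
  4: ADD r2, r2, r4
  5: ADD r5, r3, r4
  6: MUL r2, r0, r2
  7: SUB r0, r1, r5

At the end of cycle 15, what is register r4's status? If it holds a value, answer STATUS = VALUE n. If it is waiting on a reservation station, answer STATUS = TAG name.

STATUS = VALUE -45

  c1: issue MUL r1<-Mul1  regs: r0:4,r1:Mul1,r2:3,r3:1,r4:8,r5:6
  c2: issue SUB r3<-Add1  regs: r0:4,r1:Mul1,r2:3,r3:Add1,r4:8,r5:6
  c3: issue SUB r0<-Add2  regs: r0:Add2,r1:Mul1,r2:3,r3:Add1,r4:8,r5:6
  c4: stall  regs: r0:Add2,r1:Mul1,r2:3,r3:Add1,r4:8,r5:6
  c5: stall  regs: r0:Add2,r1:Mul1,r2:3,r3:Add1,r4:8,r5:6
  c6: CDB Add2=2; issue SUB r4<-Add2  regs: r0:2,r1:Mul1,r2:3,r3:Add1,r4:Add2,r5:6
  c7: CDB Mul1=48; stall  regs: r0:2,r1:48,r2:3,r3:Add1,r4:Add2,r5:6
  c8: stall  regs: r0:2,r1:48,r2:3,r3:Add1,r4:Add2,r5:6
  c9: stall  regs: r0:2,r1:48,r2:3,r3:Add1,r4:Add2,r5:6
  c10: CDB Add1=47; issue ADD r2<-Add1  regs: r0:2,r1:48,r2:Add1,r3:47,r4:Add2,r5:6
  c11: stall  regs: r0:2,r1:48,r2:Add1,r3:47,r4:Add2,r5:6
  c12: stall  regs: r0:2,r1:48,r2:Add1,r3:47,r4:Add2,r5:6
  c13: CDB Add2=-45; issue ADD r5<-Add2  regs: r0:2,r1:48,r2:Add1,r3:47,r4:-45,r5:Add2
  c14: issue MUL r2<-Mul1  regs: r0:2,r1:48,r2:Mul1,r3:47,r4:-45,r5:Add2
  c15: stall  regs: r0:2,r1:48,r2:Mul1,r3:47,r4:-45,r5:Add2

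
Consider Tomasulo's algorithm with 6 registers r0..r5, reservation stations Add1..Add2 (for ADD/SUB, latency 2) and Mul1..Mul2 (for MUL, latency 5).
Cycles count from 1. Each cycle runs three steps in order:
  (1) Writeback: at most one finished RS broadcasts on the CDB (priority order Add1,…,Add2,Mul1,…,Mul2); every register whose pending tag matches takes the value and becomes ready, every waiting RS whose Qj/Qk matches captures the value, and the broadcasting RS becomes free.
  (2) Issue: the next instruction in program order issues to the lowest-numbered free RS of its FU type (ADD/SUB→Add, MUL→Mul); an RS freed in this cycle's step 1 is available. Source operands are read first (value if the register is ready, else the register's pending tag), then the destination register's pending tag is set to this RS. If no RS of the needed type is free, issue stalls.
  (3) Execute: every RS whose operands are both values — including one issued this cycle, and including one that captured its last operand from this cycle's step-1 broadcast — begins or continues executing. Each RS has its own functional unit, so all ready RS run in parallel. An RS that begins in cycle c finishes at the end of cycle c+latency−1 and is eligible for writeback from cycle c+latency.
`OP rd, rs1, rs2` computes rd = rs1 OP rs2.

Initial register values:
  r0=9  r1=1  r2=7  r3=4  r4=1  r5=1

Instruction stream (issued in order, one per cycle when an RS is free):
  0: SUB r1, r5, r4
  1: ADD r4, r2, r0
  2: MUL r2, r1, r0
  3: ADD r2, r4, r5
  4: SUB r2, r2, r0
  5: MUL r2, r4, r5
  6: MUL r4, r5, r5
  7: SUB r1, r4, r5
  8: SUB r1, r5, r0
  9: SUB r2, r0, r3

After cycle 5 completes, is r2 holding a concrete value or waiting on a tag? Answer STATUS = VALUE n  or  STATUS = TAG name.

c1: issue SUB r1<-Add1 | r0:9,r1:Add1,r2:7,r3:4,r4:1,r5:1
c2: issue ADD r4<-Add2 | r0:9,r1:Add1,r2:7,r3:4,r4:Add2,r5:1
c3: CDB Add1=0; issue MUL r2<-Mul1 | r0:9,r1:0,r2:Mul1,r3:4,r4:Add2,r5:1
c4: CDB Add2=16; issue ADD r2<-Add1 | r0:9,r1:0,r2:Add1,r3:4,r4:16,r5:1
c5: issue SUB r2<-Add2 | r0:9,r1:0,r2:Add2,r3:4,r4:16,r5:1

STATUS = TAG Add2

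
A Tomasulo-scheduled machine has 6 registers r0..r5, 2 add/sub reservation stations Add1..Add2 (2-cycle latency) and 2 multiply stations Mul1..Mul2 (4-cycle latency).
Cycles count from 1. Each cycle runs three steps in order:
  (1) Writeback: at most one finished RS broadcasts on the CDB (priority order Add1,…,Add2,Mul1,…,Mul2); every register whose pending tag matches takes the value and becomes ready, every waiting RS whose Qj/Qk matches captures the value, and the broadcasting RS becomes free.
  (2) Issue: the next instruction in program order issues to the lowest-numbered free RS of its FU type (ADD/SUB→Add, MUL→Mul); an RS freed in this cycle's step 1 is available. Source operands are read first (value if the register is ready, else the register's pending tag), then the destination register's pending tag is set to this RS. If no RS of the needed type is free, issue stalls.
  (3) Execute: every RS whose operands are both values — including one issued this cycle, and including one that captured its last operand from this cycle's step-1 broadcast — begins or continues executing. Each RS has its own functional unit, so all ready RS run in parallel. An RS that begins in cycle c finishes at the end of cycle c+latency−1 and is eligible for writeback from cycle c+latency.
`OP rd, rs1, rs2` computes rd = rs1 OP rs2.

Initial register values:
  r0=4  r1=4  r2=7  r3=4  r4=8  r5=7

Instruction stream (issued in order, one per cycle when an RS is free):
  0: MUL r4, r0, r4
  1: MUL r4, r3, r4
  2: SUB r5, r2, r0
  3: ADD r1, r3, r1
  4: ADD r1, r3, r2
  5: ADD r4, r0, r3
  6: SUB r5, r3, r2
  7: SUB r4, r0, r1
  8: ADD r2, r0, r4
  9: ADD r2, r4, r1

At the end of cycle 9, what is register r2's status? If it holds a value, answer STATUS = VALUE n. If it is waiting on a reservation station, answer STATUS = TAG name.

  c1: issue MUL r4<-Mul1  regs: r0:4,r1:4,r2:7,r3:4,r4:Mul1,r5:7
  c2: issue MUL r4<-Mul2  regs: r0:4,r1:4,r2:7,r3:4,r4:Mul2,r5:7
  c3: issue SUB r5<-Add1  regs: r0:4,r1:4,r2:7,r3:4,r4:Mul2,r5:Add1
  c4: issue ADD r1<-Add2  regs: r0:4,r1:Add2,r2:7,r3:4,r4:Mul2,r5:Add1
  c5: CDB Add1=3; issue ADD r1<-Add1  regs: r0:4,r1:Add1,r2:7,r3:4,r4:Mul2,r5:3
  c6: CDB Add2=8; issue ADD r4<-Add2  regs: r0:4,r1:Add1,r2:7,r3:4,r4:Add2,r5:3
  c7: CDB Add1=11; issue SUB r5<-Add1  regs: r0:4,r1:11,r2:7,r3:4,r4:Add2,r5:Add1
  c8: CDB Add2=8; issue SUB r4<-Add2  regs: r0:4,r1:11,r2:7,r3:4,r4:Add2,r5:Add1
  c9: CDB Add1=-3; issue ADD r2<-Add1  regs: r0:4,r1:11,r2:Add1,r3:4,r4:Add2,r5:-3

STATUS = TAG Add1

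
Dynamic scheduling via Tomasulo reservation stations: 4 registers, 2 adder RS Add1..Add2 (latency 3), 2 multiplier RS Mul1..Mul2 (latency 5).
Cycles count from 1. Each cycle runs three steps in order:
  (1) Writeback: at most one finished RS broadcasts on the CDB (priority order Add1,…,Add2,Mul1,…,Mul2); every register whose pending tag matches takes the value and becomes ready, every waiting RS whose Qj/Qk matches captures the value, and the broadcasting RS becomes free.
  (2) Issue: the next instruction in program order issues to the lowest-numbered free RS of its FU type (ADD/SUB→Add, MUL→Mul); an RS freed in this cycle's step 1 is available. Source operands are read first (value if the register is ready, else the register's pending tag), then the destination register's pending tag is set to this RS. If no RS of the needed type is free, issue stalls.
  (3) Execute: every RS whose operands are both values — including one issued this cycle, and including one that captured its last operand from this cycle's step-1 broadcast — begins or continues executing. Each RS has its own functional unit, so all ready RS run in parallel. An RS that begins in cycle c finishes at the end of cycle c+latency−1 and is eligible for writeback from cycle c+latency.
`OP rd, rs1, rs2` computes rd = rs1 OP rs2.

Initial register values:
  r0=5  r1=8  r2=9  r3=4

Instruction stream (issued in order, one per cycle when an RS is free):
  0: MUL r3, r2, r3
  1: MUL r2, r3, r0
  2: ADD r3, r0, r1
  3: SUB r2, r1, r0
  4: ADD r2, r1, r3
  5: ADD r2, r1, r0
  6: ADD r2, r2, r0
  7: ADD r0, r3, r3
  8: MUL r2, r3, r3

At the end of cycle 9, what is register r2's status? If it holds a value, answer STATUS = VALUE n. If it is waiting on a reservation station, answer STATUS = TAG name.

STATUS = TAG Add1

cycle 1: issue MUL r3<-Mul1 // r0:5,r1:8,r2:9,r3:Mul1
cycle 2: issue MUL r2<-Mul2 // r0:5,r1:8,r2:Mul2,r3:Mul1
cycle 3: issue ADD r3<-Add1 // r0:5,r1:8,r2:Mul2,r3:Add1
cycle 4: issue SUB r2<-Add2 // r0:5,r1:8,r2:Add2,r3:Add1
cycle 5: stall // r0:5,r1:8,r2:Add2,r3:Add1
cycle 6: CDB Add1=13; issue ADD r2<-Add1 // r0:5,r1:8,r2:Add1,r3:13
cycle 7: CDB Add2=3; issue ADD r2<-Add2 // r0:5,r1:8,r2:Add2,r3:13
cycle 8: CDB Mul1=36; stall // r0:5,r1:8,r2:Add2,r3:13
cycle 9: CDB Add1=21; issue ADD r2<-Add1 // r0:5,r1:8,r2:Add1,r3:13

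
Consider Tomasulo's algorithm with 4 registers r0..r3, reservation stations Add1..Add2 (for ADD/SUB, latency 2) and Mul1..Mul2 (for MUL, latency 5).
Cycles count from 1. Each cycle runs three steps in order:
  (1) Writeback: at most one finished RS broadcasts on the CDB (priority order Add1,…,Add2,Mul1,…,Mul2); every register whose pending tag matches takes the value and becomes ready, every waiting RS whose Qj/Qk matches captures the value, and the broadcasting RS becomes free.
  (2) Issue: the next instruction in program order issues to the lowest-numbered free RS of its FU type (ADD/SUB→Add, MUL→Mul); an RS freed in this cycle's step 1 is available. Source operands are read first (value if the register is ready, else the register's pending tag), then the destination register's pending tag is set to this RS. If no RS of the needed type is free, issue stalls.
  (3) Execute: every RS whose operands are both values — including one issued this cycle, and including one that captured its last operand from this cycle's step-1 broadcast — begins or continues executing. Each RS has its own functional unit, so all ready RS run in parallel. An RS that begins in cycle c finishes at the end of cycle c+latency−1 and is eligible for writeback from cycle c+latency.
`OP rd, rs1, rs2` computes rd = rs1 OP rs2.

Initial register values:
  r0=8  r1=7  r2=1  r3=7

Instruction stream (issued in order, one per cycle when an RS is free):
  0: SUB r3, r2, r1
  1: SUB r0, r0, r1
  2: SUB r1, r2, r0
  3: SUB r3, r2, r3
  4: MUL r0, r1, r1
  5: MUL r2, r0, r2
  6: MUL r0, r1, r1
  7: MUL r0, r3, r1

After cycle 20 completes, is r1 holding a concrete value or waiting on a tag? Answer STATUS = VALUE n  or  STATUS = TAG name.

STATUS = VALUE 0

  c1: issue SUB r3<-Add1  regs: r0:8,r1:7,r2:1,r3:Add1
  c2: issue SUB r0<-Add2  regs: r0:Add2,r1:7,r2:1,r3:Add1
  c3: CDB Add1=-6; issue SUB r1<-Add1  regs: r0:Add2,r1:Add1,r2:1,r3:-6
  c4: CDB Add2=1; issue SUB r3<-Add2  regs: r0:1,r1:Add1,r2:1,r3:Add2
  c5: issue MUL r0<-Mul1  regs: r0:Mul1,r1:Add1,r2:1,r3:Add2
  c6: CDB Add1=0; issue MUL r2<-Mul2  regs: r0:Mul1,r1:0,r2:Mul2,r3:Add2
  c7: CDB Add2=7; stall  regs: r0:Mul1,r1:0,r2:Mul2,r3:7
  c8: stall  regs: r0:Mul1,r1:0,r2:Mul2,r3:7
  c9: stall  regs: r0:Mul1,r1:0,r2:Mul2,r3:7
  c10: stall  regs: r0:Mul1,r1:0,r2:Mul2,r3:7
  c11: CDB Mul1=0; issue MUL r0<-Mul1  regs: r0:Mul1,r1:0,r2:Mul2,r3:7
  c12: stall  regs: r0:Mul1,r1:0,r2:Mul2,r3:7
  c13: stall  regs: r0:Mul1,r1:0,r2:Mul2,r3:7
  c14: stall  regs: r0:Mul1,r1:0,r2:Mul2,r3:7
  c15: stall  regs: r0:Mul1,r1:0,r2:Mul2,r3:7
  c16: CDB Mul1=0; issue MUL r0<-Mul1  regs: r0:Mul1,r1:0,r2:Mul2,r3:7
  c17: CDB Mul2=0  regs: r0:Mul1,r1:0,r2:0,r3:7
  c18: -  regs: r0:Mul1,r1:0,r2:0,r3:7
  c19: -  regs: r0:Mul1,r1:0,r2:0,r3:7
  c20: -  regs: r0:Mul1,r1:0,r2:0,r3:7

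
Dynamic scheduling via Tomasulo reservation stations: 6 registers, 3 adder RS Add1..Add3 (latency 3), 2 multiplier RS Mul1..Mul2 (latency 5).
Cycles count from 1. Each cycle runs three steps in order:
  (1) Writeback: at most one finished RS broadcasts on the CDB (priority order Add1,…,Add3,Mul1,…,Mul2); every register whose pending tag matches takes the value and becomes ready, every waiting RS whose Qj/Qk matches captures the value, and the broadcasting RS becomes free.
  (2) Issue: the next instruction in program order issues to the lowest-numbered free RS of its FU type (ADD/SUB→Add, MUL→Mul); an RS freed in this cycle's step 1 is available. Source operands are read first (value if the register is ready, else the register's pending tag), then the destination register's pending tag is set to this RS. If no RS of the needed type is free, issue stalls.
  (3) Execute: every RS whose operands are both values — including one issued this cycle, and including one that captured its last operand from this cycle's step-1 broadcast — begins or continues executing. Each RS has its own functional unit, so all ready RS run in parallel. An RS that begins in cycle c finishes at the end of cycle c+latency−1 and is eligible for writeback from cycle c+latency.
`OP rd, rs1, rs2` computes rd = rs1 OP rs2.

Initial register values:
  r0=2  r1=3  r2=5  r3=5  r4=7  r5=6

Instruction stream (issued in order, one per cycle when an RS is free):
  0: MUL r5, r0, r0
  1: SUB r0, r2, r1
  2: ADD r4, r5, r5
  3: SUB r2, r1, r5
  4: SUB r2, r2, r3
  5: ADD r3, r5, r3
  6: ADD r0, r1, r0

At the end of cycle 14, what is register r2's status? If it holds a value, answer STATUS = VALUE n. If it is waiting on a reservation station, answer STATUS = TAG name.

STATUS = VALUE -6

  c1: issue MUL r5<-Mul1  regs: r0:2,r1:3,r2:5,r3:5,r4:7,r5:Mul1
  c2: issue SUB r0<-Add1  regs: r0:Add1,r1:3,r2:5,r3:5,r4:7,r5:Mul1
  c3: issue ADD r4<-Add2  regs: r0:Add1,r1:3,r2:5,r3:5,r4:Add2,r5:Mul1
  c4: issue SUB r2<-Add3  regs: r0:Add1,r1:3,r2:Add3,r3:5,r4:Add2,r5:Mul1
  c5: CDB Add1=2; issue SUB r2<-Add1  regs: r0:2,r1:3,r2:Add1,r3:5,r4:Add2,r5:Mul1
  c6: CDB Mul1=4; stall  regs: r0:2,r1:3,r2:Add1,r3:5,r4:Add2,r5:4
  c7: stall  regs: r0:2,r1:3,r2:Add1,r3:5,r4:Add2,r5:4
  c8: stall  regs: r0:2,r1:3,r2:Add1,r3:5,r4:Add2,r5:4
  c9: CDB Add2=8; issue ADD r3<-Add2  regs: r0:2,r1:3,r2:Add1,r3:Add2,r4:8,r5:4
  c10: CDB Add3=-1; issue ADD r0<-Add3  regs: r0:Add3,r1:3,r2:Add1,r3:Add2,r4:8,r5:4
  c11: -  regs: r0:Add3,r1:3,r2:Add1,r3:Add2,r4:8,r5:4
  c12: CDB Add2=9  regs: r0:Add3,r1:3,r2:Add1,r3:9,r4:8,r5:4
  c13: CDB Add1=-6  regs: r0:Add3,r1:3,r2:-6,r3:9,r4:8,r5:4
  c14: CDB Add3=5  regs: r0:5,r1:3,r2:-6,r3:9,r4:8,r5:4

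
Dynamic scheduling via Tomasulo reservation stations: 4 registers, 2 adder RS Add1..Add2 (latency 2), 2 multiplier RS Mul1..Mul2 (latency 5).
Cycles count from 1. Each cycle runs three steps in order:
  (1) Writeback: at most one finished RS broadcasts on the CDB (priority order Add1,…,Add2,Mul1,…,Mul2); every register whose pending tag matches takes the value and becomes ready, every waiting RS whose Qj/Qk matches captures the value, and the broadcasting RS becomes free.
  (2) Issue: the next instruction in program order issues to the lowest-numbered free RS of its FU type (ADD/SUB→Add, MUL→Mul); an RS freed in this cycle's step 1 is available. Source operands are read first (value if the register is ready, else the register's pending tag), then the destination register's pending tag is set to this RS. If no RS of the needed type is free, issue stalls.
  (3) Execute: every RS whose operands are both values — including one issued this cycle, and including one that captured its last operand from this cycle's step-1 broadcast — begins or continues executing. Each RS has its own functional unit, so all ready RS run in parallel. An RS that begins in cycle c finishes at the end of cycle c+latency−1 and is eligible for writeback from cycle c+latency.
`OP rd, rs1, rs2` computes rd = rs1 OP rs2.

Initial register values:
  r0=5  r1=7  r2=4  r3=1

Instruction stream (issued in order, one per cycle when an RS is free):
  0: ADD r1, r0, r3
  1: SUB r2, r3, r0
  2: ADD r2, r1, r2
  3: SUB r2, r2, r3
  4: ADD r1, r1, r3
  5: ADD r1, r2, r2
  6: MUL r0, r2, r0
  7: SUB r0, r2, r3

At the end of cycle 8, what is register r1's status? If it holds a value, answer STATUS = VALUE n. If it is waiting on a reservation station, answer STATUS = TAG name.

STATUS = TAG Add1

  c1: issue ADD r1<-Add1  regs: r0:5,r1:Add1,r2:4,r3:1
  c2: issue SUB r2<-Add2  regs: r0:5,r1:Add1,r2:Add2,r3:1
  c3: CDB Add1=6; issue ADD r2<-Add1  regs: r0:5,r1:6,r2:Add1,r3:1
  c4: CDB Add2=-4; issue SUB r2<-Add2  regs: r0:5,r1:6,r2:Add2,r3:1
  c5: stall  regs: r0:5,r1:6,r2:Add2,r3:1
  c6: CDB Add1=2; issue ADD r1<-Add1  regs: r0:5,r1:Add1,r2:Add2,r3:1
  c7: stall  regs: r0:5,r1:Add1,r2:Add2,r3:1
  c8: CDB Add1=7; issue ADD r1<-Add1  regs: r0:5,r1:Add1,r2:Add2,r3:1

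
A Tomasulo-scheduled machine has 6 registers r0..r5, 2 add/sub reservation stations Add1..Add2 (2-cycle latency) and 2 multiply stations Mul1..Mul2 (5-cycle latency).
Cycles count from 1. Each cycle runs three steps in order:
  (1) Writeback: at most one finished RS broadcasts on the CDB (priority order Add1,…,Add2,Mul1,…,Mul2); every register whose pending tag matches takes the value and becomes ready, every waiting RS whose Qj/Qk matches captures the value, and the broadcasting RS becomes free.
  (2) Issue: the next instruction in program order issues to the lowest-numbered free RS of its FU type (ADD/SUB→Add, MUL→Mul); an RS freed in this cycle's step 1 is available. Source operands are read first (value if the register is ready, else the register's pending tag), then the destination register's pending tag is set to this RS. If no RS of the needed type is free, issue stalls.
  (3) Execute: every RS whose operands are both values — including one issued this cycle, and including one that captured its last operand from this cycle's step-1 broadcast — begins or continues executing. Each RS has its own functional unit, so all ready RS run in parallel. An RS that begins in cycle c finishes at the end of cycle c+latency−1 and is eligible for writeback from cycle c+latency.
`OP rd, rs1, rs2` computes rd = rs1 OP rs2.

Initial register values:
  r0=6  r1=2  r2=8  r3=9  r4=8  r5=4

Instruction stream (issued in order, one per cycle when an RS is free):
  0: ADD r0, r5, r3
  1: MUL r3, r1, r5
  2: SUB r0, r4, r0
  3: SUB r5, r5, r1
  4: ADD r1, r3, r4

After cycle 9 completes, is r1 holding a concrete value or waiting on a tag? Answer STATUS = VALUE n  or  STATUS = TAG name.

c1: issue ADD r0<-Add1 | r0:Add1,r1:2,r2:8,r3:9,r4:8,r5:4
c2: issue MUL r3<-Mul1 | r0:Add1,r1:2,r2:8,r3:Mul1,r4:8,r5:4
c3: CDB Add1=13; issue SUB r0<-Add1 | r0:Add1,r1:2,r2:8,r3:Mul1,r4:8,r5:4
c4: issue SUB r5<-Add2 | r0:Add1,r1:2,r2:8,r3:Mul1,r4:8,r5:Add2
c5: CDB Add1=-5; issue ADD r1<-Add1 | r0:-5,r1:Add1,r2:8,r3:Mul1,r4:8,r5:Add2
c6: CDB Add2=2 | r0:-5,r1:Add1,r2:8,r3:Mul1,r4:8,r5:2
c7: CDB Mul1=8 | r0:-5,r1:Add1,r2:8,r3:8,r4:8,r5:2
c8: - | r0:-5,r1:Add1,r2:8,r3:8,r4:8,r5:2
c9: CDB Add1=16 | r0:-5,r1:16,r2:8,r3:8,r4:8,r5:2

STATUS = VALUE 16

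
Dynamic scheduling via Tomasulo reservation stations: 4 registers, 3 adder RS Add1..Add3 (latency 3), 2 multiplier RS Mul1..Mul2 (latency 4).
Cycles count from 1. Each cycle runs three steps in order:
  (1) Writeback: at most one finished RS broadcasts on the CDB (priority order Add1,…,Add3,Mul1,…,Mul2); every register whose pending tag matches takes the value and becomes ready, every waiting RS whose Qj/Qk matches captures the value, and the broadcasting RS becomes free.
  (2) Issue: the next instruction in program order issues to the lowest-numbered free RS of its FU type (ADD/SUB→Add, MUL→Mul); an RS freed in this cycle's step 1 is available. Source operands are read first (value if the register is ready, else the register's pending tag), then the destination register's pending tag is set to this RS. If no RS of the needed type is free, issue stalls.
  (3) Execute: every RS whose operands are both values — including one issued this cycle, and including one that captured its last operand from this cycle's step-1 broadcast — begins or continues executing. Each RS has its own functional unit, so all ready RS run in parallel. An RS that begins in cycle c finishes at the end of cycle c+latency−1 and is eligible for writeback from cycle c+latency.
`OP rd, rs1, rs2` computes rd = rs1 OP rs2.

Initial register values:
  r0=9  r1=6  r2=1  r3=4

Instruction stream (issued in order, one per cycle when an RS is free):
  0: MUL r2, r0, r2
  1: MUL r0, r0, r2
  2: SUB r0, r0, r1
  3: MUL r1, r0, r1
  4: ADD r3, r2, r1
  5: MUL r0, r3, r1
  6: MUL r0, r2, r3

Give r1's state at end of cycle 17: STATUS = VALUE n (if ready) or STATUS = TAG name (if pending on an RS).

cycle 1: issue MUL r2<-Mul1 // r0:9,r1:6,r2:Mul1,r3:4
cycle 2: issue MUL r0<-Mul2 // r0:Mul2,r1:6,r2:Mul1,r3:4
cycle 3: issue SUB r0<-Add1 // r0:Add1,r1:6,r2:Mul1,r3:4
cycle 4: stall // r0:Add1,r1:6,r2:Mul1,r3:4
cycle 5: CDB Mul1=9; issue MUL r1<-Mul1 // r0:Add1,r1:Mul1,r2:9,r3:4
cycle 6: issue ADD r3<-Add2 // r0:Add1,r1:Mul1,r2:9,r3:Add2
cycle 7: stall // r0:Add1,r1:Mul1,r2:9,r3:Add2
cycle 8: stall // r0:Add1,r1:Mul1,r2:9,r3:Add2
cycle 9: CDB Mul2=81; issue MUL r0<-Mul2 // r0:Mul2,r1:Mul1,r2:9,r3:Add2
cycle 10: stall // r0:Mul2,r1:Mul1,r2:9,r3:Add2
cycle 11: stall // r0:Mul2,r1:Mul1,r2:9,r3:Add2
cycle 12: CDB Add1=75; stall // r0:Mul2,r1:Mul1,r2:9,r3:Add2
cycle 13: stall // r0:Mul2,r1:Mul1,r2:9,r3:Add2
cycle 14: stall // r0:Mul2,r1:Mul1,r2:9,r3:Add2
cycle 15: stall // r0:Mul2,r1:Mul1,r2:9,r3:Add2
cycle 16: CDB Mul1=450; issue MUL r0<-Mul1 // r0:Mul1,r1:450,r2:9,r3:Add2
cycle 17: - // r0:Mul1,r1:450,r2:9,r3:Add2

STATUS = VALUE 450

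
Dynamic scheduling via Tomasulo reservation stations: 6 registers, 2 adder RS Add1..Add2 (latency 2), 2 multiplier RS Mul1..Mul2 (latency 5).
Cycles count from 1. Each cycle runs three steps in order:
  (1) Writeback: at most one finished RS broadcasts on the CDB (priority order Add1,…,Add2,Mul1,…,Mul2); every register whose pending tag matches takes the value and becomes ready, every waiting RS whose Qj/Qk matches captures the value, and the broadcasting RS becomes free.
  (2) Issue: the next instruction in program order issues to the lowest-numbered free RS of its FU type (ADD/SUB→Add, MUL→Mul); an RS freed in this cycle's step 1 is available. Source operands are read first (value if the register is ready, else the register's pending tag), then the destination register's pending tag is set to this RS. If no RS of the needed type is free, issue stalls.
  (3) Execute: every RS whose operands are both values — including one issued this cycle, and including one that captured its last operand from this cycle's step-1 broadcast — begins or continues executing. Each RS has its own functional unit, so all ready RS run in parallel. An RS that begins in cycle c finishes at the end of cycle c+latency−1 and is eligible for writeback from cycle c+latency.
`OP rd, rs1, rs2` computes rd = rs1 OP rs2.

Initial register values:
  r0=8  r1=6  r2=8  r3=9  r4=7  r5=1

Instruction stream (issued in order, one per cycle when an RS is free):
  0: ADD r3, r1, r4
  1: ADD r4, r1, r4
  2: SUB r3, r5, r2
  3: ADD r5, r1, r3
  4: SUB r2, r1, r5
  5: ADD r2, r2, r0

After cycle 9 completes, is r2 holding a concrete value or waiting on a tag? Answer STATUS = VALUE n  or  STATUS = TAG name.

cycle 1: issue ADD r3<-Add1 // r0:8,r1:6,r2:8,r3:Add1,r4:7,r5:1
cycle 2: issue ADD r4<-Add2 // r0:8,r1:6,r2:8,r3:Add1,r4:Add2,r5:1
cycle 3: CDB Add1=13; issue SUB r3<-Add1 // r0:8,r1:6,r2:8,r3:Add1,r4:Add2,r5:1
cycle 4: CDB Add2=13; issue ADD r5<-Add2 // r0:8,r1:6,r2:8,r3:Add1,r4:13,r5:Add2
cycle 5: CDB Add1=-7; issue SUB r2<-Add1 // r0:8,r1:6,r2:Add1,r3:-7,r4:13,r5:Add2
cycle 6: stall // r0:8,r1:6,r2:Add1,r3:-7,r4:13,r5:Add2
cycle 7: CDB Add2=-1; issue ADD r2<-Add2 // r0:8,r1:6,r2:Add2,r3:-7,r4:13,r5:-1
cycle 8: - // r0:8,r1:6,r2:Add2,r3:-7,r4:13,r5:-1
cycle 9: CDB Add1=7 // r0:8,r1:6,r2:Add2,r3:-7,r4:13,r5:-1

STATUS = TAG Add2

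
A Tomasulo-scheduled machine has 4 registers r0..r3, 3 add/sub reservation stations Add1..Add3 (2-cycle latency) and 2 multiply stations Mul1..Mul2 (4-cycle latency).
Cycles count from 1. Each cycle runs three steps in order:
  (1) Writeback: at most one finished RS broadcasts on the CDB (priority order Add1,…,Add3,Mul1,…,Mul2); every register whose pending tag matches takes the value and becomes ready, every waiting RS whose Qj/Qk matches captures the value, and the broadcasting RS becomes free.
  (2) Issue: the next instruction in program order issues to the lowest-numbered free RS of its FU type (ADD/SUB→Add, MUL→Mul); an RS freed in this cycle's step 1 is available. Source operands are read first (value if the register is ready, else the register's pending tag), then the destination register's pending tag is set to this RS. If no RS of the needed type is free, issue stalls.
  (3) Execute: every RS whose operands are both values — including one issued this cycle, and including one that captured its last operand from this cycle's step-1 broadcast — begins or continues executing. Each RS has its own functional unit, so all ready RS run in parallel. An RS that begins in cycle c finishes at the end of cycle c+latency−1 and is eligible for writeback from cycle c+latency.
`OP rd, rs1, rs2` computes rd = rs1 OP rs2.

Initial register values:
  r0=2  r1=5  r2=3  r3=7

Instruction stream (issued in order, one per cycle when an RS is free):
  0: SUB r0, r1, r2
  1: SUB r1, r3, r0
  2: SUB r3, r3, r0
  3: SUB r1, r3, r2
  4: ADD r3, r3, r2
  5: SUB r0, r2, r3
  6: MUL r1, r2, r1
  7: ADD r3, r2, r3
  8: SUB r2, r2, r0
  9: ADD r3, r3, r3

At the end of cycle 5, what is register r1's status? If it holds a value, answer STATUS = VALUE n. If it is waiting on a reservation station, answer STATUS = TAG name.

c1: issue SUB r0<-Add1 | r0:Add1,r1:5,r2:3,r3:7
c2: issue SUB r1<-Add2 | r0:Add1,r1:Add2,r2:3,r3:7
c3: CDB Add1=2; issue SUB r3<-Add1 | r0:2,r1:Add2,r2:3,r3:Add1
c4: issue SUB r1<-Add3 | r0:2,r1:Add3,r2:3,r3:Add1
c5: CDB Add1=5; issue ADD r3<-Add1 | r0:2,r1:Add3,r2:3,r3:Add1

STATUS = TAG Add3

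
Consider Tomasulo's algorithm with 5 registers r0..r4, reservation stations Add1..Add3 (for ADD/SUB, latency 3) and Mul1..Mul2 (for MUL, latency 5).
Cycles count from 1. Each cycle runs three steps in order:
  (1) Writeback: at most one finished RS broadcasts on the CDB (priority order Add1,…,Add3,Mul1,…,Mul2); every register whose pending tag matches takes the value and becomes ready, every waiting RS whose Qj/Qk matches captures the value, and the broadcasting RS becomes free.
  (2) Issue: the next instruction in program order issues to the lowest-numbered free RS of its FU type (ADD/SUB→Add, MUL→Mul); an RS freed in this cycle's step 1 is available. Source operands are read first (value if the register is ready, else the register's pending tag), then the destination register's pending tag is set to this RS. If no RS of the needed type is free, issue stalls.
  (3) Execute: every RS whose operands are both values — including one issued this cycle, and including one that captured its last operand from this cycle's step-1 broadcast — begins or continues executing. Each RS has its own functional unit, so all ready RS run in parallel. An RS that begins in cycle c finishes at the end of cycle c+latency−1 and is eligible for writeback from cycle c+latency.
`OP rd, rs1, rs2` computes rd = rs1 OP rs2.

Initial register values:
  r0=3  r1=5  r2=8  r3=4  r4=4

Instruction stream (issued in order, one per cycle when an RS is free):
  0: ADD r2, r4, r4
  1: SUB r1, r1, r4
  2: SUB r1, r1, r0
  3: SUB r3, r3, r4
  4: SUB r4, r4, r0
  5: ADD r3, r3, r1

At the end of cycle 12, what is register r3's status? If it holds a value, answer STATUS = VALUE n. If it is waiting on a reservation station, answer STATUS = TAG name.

  c1: issue ADD r2<-Add1  regs: r0:3,r1:5,r2:Add1,r3:4,r4:4
  c2: issue SUB r1<-Add2  regs: r0:3,r1:Add2,r2:Add1,r3:4,r4:4
  c3: issue SUB r1<-Add3  regs: r0:3,r1:Add3,r2:Add1,r3:4,r4:4
  c4: CDB Add1=8; issue SUB r3<-Add1  regs: r0:3,r1:Add3,r2:8,r3:Add1,r4:4
  c5: CDB Add2=1; issue SUB r4<-Add2  regs: r0:3,r1:Add3,r2:8,r3:Add1,r4:Add2
  c6: stall  regs: r0:3,r1:Add3,r2:8,r3:Add1,r4:Add2
  c7: CDB Add1=0; issue ADD r3<-Add1  regs: r0:3,r1:Add3,r2:8,r3:Add1,r4:Add2
  c8: CDB Add2=1  regs: r0:3,r1:Add3,r2:8,r3:Add1,r4:1
  c9: CDB Add3=-2  regs: r0:3,r1:-2,r2:8,r3:Add1,r4:1
  c10: -  regs: r0:3,r1:-2,r2:8,r3:Add1,r4:1
  c11: -  regs: r0:3,r1:-2,r2:8,r3:Add1,r4:1
  c12: CDB Add1=-2  regs: r0:3,r1:-2,r2:8,r3:-2,r4:1

STATUS = VALUE -2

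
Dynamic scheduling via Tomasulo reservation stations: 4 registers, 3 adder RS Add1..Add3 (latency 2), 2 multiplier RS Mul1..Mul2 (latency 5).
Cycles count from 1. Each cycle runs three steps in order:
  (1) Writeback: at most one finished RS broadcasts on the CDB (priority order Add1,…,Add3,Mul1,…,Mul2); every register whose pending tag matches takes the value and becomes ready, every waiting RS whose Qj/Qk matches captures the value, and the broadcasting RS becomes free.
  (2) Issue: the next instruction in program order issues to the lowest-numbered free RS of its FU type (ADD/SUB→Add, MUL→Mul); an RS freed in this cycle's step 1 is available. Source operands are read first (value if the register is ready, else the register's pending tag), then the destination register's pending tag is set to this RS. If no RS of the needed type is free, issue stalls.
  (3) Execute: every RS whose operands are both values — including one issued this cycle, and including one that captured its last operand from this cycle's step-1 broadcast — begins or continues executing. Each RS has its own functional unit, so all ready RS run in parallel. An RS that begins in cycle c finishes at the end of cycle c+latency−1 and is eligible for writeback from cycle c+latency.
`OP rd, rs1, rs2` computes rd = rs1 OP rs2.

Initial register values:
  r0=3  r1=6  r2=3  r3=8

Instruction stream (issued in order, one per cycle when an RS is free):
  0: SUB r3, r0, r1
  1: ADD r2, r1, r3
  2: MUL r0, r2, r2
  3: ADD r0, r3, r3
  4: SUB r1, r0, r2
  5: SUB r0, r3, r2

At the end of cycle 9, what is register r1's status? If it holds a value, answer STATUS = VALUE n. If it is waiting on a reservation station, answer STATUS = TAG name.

c1: issue SUB r3<-Add1 | r0:3,r1:6,r2:3,r3:Add1
c2: issue ADD r2<-Add2 | r0:3,r1:6,r2:Add2,r3:Add1
c3: CDB Add1=-3; issue MUL r0<-Mul1 | r0:Mul1,r1:6,r2:Add2,r3:-3
c4: issue ADD r0<-Add1 | r0:Add1,r1:6,r2:Add2,r3:-3
c5: CDB Add2=3; issue SUB r1<-Add2 | r0:Add1,r1:Add2,r2:3,r3:-3
c6: CDB Add1=-6; issue SUB r0<-Add1 | r0:Add1,r1:Add2,r2:3,r3:-3
c7: - | r0:Add1,r1:Add2,r2:3,r3:-3
c8: CDB Add1=-6 | r0:-6,r1:Add2,r2:3,r3:-3
c9: CDB Add2=-9 | r0:-6,r1:-9,r2:3,r3:-3

STATUS = VALUE -9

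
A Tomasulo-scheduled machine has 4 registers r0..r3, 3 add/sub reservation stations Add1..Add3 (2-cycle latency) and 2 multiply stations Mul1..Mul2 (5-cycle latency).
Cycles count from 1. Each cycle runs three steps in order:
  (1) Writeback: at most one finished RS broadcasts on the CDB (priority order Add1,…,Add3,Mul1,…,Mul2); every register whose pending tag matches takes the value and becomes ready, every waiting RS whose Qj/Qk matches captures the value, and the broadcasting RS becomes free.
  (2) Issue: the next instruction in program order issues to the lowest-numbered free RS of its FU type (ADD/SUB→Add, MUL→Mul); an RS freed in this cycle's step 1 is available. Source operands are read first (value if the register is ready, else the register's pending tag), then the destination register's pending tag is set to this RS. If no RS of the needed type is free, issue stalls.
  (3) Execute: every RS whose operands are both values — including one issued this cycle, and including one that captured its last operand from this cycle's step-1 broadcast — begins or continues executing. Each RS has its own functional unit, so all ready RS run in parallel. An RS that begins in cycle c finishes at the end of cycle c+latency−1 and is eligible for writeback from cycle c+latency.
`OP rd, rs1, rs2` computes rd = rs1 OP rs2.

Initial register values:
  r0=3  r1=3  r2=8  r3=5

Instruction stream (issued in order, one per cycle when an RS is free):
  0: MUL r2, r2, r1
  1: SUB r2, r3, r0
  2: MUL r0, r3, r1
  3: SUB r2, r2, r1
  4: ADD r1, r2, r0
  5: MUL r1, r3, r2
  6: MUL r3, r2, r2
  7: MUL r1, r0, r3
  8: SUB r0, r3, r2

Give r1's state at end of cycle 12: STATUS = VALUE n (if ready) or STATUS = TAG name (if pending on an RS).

STATUS = TAG Mul1

  c1: issue MUL r2<-Mul1  regs: r0:3,r1:3,r2:Mul1,r3:5
  c2: issue SUB r2<-Add1  regs: r0:3,r1:3,r2:Add1,r3:5
  c3: issue MUL r0<-Mul2  regs: r0:Mul2,r1:3,r2:Add1,r3:5
  c4: CDB Add1=2; issue SUB r2<-Add1  regs: r0:Mul2,r1:3,r2:Add1,r3:5
  c5: issue ADD r1<-Add2  regs: r0:Mul2,r1:Add2,r2:Add1,r3:5
  c6: CDB Add1=-1; stall  regs: r0:Mul2,r1:Add2,r2:-1,r3:5
  c7: CDB Mul1=24; issue MUL r1<-Mul1  regs: r0:Mul2,r1:Mul1,r2:-1,r3:5
  c8: CDB Mul2=15; issue MUL r3<-Mul2  regs: r0:15,r1:Mul1,r2:-1,r3:Mul2
  c9: stall  regs: r0:15,r1:Mul1,r2:-1,r3:Mul2
  c10: CDB Add2=14; stall  regs: r0:15,r1:Mul1,r2:-1,r3:Mul2
  c11: stall  regs: r0:15,r1:Mul1,r2:-1,r3:Mul2
  c12: CDB Mul1=-5; issue MUL r1<-Mul1  regs: r0:15,r1:Mul1,r2:-1,r3:Mul2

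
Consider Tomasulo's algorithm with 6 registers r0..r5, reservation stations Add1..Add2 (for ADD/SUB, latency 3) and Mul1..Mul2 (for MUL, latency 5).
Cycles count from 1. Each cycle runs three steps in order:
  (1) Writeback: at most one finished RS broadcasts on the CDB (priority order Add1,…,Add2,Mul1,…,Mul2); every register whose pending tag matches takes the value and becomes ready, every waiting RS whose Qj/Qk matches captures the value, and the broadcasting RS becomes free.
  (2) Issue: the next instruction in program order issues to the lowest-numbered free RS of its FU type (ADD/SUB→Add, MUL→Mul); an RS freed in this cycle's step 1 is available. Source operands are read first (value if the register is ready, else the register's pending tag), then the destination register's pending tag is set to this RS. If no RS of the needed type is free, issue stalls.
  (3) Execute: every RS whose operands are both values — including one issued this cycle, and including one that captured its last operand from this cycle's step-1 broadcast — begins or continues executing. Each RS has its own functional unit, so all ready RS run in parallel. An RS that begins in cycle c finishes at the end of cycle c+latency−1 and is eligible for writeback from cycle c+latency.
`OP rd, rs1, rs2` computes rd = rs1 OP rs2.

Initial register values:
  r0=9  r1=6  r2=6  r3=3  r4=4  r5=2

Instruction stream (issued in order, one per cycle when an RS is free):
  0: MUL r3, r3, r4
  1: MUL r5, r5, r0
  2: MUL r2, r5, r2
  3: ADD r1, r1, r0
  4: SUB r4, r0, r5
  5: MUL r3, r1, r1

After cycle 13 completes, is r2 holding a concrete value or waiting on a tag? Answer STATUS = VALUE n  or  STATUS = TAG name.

cycle 1: issue MUL r3<-Mul1 // r0:9,r1:6,r2:6,r3:Mul1,r4:4,r5:2
cycle 2: issue MUL r5<-Mul2 // r0:9,r1:6,r2:6,r3:Mul1,r4:4,r5:Mul2
cycle 3: stall // r0:9,r1:6,r2:6,r3:Mul1,r4:4,r5:Mul2
cycle 4: stall // r0:9,r1:6,r2:6,r3:Mul1,r4:4,r5:Mul2
cycle 5: stall // r0:9,r1:6,r2:6,r3:Mul1,r4:4,r5:Mul2
cycle 6: CDB Mul1=12; issue MUL r2<-Mul1 // r0:9,r1:6,r2:Mul1,r3:12,r4:4,r5:Mul2
cycle 7: CDB Mul2=18; issue ADD r1<-Add1 // r0:9,r1:Add1,r2:Mul1,r3:12,r4:4,r5:18
cycle 8: issue SUB r4<-Add2 // r0:9,r1:Add1,r2:Mul1,r3:12,r4:Add2,r5:18
cycle 9: issue MUL r3<-Mul2 // r0:9,r1:Add1,r2:Mul1,r3:Mul2,r4:Add2,r5:18
cycle 10: CDB Add1=15 // r0:9,r1:15,r2:Mul1,r3:Mul2,r4:Add2,r5:18
cycle 11: CDB Add2=-9 // r0:9,r1:15,r2:Mul1,r3:Mul2,r4:-9,r5:18
cycle 12: CDB Mul1=108 // r0:9,r1:15,r2:108,r3:Mul2,r4:-9,r5:18
cycle 13: - // r0:9,r1:15,r2:108,r3:Mul2,r4:-9,r5:18

STATUS = VALUE 108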